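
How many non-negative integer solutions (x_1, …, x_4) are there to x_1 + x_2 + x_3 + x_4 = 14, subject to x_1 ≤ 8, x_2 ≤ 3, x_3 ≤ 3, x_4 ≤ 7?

By stars and bars, unrestricted non-negative solutions to x_1+…+x_4 = 14 number C(14+3,3) = 680.
Subtract solutions that violate a single cap (substitute x_i' = x_i − (cap_i+1)): x_1 ≥ 9 gives C(8,3) = 56; x_2 ≥ 4 gives C(13,3) = 286; x_3 ≥ 4 gives C(13,3) = 286; x_4 ≥ 8 gives C(9,3) = 84. Together 712.
Add back pairs where two caps are both exceeded: 4 + 4 + 0 + 84 + 10 + 10 = 112.
By inclusion–exclusion the count is 680 − 712 + 112 = 80.

80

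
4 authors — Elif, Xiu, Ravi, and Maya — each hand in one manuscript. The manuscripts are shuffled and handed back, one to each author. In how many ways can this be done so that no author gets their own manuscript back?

9

Count assignments avoiding every fixed point. For any j of the 4 authors fixed to their own manuscript, the other 4−j can be arranged in (4−j)! ways.
By inclusion–exclusion this is Σ_{j=0}^{4} (−1)^j C(4,j)·(4−j)!.
Computing: 24 − 24 + 12 − 4 + 1 = 9.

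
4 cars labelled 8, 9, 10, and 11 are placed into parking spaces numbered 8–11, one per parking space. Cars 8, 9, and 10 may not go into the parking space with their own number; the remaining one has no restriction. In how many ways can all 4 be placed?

Let Aᵢ (for i ∈ {8, 9, 10}) be the placements that put car i in its forbidden parking space. Any j of these fix j positions, leaving (4−j)! ways to fill the rest, and there are C(3,j) ways to pick which j.
By inclusion–exclusion, the number of valid placements is Σ_{j=0}^{3} (−1)^j C(3,j)·(4−j)!.
Computing: 24 − 18 + 6 − 1 = 11.

11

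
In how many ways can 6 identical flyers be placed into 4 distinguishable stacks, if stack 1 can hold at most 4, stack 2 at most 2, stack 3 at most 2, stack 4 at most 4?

37

Ignoring the caps, the number of non-negative solutions to x_1+…+x_4 = 6 is C(9,3) = 84.
Subtract solutions that violate a single cap (substitute x_i' = x_i − (cap_i+1)): x_1 ≥ 5 gives C(4,3) = 4; x_2 ≥ 3 gives C(6,3) = 20; x_3 ≥ 3 gives C(6,3) = 20; x_4 ≥ 5 gives C(4,3) = 4. Together 48.
Add back pairs where two caps are both exceeded: 0 + 0 + 0 + 1 + 0 + 0 = 1.
By inclusion–exclusion the count is 84 − 48 + 1 = 37.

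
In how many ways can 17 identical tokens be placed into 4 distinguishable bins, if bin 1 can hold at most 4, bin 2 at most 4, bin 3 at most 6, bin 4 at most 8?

Without the upper bounds there are C(20,3) = 1140 ways to split 17 among 4 bins.
Subtract solutions that violate a single cap (substitute x_i' = x_i − (cap_i+1)): x_1 ≥ 5 gives C(15,3) = 455; x_2 ≥ 5 gives C(15,3) = 455; x_3 ≥ 7 gives C(13,3) = 286; x_4 ≥ 9 gives C(11,3) = 165. Together 1361.
Add back pairs where two caps are both exceeded: 120 + 56 + 20 + 56 + 20 + 4 = 276.
Subtract triples: 1 + 0 + 0 + 0 = 1.
By inclusion–exclusion the count is 1140 − 1361 + 276 − 1 = 54.

54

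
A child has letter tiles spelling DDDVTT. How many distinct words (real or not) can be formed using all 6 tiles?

Letter multiplicities in DDDVTT: D×3, T×2, V×1.
The number of distinct arrangements is 6!/(3!·2!) = 720/12 = 60.

60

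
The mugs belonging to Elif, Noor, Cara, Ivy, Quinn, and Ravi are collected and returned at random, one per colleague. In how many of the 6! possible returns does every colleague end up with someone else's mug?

265

Let Aᵢ be the assignments in which colleague i gets their own mug. We want the size of the complement of A₁∪…∪A_6.
By inclusion–exclusion this is Σ_{j=0}^{6} (−1)^j C(6,j)·(6−j)!.
Computing: 720 − 720 + 360 − 120 + 30 − 6 + 1 = 265.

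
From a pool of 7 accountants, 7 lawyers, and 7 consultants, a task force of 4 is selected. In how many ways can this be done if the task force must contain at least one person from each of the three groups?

3087

Unrestricted: C(21,4) = 5985 ways to pick any 4 of the 21.
Subtract selections that omit an entire group: no accountants → C(14,4) = 1001; no lawyers → C(14,4) = 1001; no consultants → C(14,4) = 1001.
Add back selections omitting two groups (i.e. drawn from a single group): C(7,4) + C(7,4) + C(7,4) = 105.
By inclusion–exclusion: 5985 − 3003 + 105 = 3087.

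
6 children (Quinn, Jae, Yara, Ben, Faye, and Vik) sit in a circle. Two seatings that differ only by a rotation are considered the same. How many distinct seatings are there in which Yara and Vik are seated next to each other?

48

Glue Yara and Vik into a block (2 internal orders). Seating 5 units around a circle gives (4)! arrangements.
So 2 × (4)! = 2 × 24 = 48.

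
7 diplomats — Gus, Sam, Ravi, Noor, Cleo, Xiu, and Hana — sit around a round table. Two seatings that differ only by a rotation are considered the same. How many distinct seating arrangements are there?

Around a circle, 7 distinct people have 7!/7 = (6)! = 720 rotationally distinct seatings.

720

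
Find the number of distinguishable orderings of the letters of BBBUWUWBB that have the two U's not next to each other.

588

Total arrangements of BBBUWUWBB: 9!/(5!·2!·2!) = 756.
Arrangements with the U's together: treat UU as one letter, giving (8)!/(5!·2!) = 168.
Subtracting, 756 − 168 = 588 arrangements keep the U's apart.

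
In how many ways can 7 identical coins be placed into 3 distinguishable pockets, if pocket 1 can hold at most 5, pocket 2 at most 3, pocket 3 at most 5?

By stars and bars, unrestricted non-negative solutions to x_1+…+x_3 = 7 number C(7+2,2) = 36.
Subtract solutions that violate a single cap (substitute x_i' = x_i − (cap_i+1)): x_1 ≥ 6 gives C(3,2) = 3; x_2 ≥ 4 gives C(5,2) = 10; x_3 ≥ 6 gives C(3,2) = 3. Together 16.
No two caps can be exceeded simultaneously, so the pair terms are all 0.
By inclusion–exclusion the count is 36 − 16 + 0 = 20.

20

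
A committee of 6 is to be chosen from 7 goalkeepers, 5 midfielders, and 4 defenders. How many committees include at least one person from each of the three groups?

Unrestricted: C(16,6) = 8008 ways to pick any 6 of the 16.
Selections missing a whole group: no goalkeepers → C(9,6) = 84; no midfielders → C(11,6) = 462; no defenders → C(12,6) = 924.
Add back selections omitting two groups (i.e. drawn from a single group): C(7,6) + C(5,6) + C(4,6) = 7.
By inclusion–exclusion: 8008 − 1470 + 7 = 6545.

6545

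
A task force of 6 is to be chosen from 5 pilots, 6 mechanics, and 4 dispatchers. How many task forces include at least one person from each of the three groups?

Total 6-person selections from all 15: C(15,6) = 5005.
Selections missing a whole group: no pilots → C(10,6) = 210; no mechanics → C(9,6) = 84; no dispatchers → C(11,6) = 462.
Add back selections omitting two groups (i.e. drawn from a single group): C(5,6) + C(6,6) + C(4,6) = 1.
By inclusion–exclusion: 5005 − 756 + 1 = 4250.

4250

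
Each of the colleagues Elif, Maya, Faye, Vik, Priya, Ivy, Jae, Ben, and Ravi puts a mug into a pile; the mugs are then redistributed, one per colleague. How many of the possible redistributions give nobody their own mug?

133496

Count assignments avoiding every fixed point. For any j of the 9 colleagues fixed to their own mug, the other 9−j can be arranged in (9−j)! ways.
By inclusion–exclusion this is Σ_{j=0}^{9} (−1)^j C(9,j)·(9−j)!.
Computing: 362880 − 362880 + 181440 − 60480 + 15120 − 3024 + 504 − 72 + 9 − 1 = 133496.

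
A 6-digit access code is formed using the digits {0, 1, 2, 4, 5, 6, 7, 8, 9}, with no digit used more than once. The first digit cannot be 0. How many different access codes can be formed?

53760

The first digit has 9−1 = 8 choices (anything except 0).
The remaining 5 digits are filled from the other 8 symbols without repetition: 8 × 7 × 6 × 5 × 4 = 6720.
Total: 8 × 6720 = 53760.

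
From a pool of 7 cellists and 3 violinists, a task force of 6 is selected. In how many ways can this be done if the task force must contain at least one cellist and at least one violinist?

Total 6-person selections from all 10: C(10,6) = 210.
Selections missing a whole group: no cellists → C(3,6) = 0; no violinists → C(7,6) = 7.
Both groups omitted at once is impossible, so 210 − 7 = 203.

203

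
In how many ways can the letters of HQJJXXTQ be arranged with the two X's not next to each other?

3780

There are 8!/(2!·2!·2!) = 5040 arrangements of HQJJXXTQ in total.
If the two X's are adjacent, glue them into one block, leaving 7 items to arrange: (7)!/(2!·2!) = 1260 ways.
Hence 5040 − 1260 = 3780.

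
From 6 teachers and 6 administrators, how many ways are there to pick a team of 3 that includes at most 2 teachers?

200

Split by how many teachers are chosen (0 through 2).
Sum: C(6,0)·C(6,3) + C(6,1)·C(6,2) + C(6,2)·C(6,1) = 20 + 90 + 90 = 200.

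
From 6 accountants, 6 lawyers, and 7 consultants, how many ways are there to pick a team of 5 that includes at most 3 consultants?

11187

Split by how many consultants are chosen (0 through 3).
Sum: C(7,0)·C(12,5) + C(7,1)·C(12,4) + C(7,2)·C(12,3) + C(7,3)·C(12,2) = 792 + 3465 + 4620 + 2310 = 11187.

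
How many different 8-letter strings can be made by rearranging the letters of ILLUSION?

Letter multiplicities in ILLUSION: I×2, L×2, N×1, O×1, S×1, U×1.
Dividing 8! = 40320 by 2!·2! = 4 for the repeated letters gives 10080.

10080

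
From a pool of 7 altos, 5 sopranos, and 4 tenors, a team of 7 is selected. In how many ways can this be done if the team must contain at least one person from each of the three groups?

Unrestricted: C(16,7) = 11440 ways to pick any 7 of the 16.
Subtract selections that omit an entire group: no altos → C(9,7) = 36; no sopranos → C(11,7) = 330; no tenors → C(12,7) = 792.
Add back selections omitting two groups (i.e. drawn from a single group): C(7,7) + C(5,7) + C(4,7) = 1.
By inclusion–exclusion: 11440 − 1158 + 1 = 10283.

10283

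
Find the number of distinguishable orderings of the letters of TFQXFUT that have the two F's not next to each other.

Total arrangements of TFQXFUT: 7!/(2!·2!) = 1260.
If the two F's are adjacent, glue them into one block, leaving 6 items to arrange: (6)!/(2!) = 360 ways.
Hence 1260 − 360 = 900.

900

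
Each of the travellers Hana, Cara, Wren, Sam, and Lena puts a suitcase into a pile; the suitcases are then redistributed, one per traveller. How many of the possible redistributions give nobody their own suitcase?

Let Aᵢ be the assignments in which traveller i gets their own suitcase. We want the size of the complement of A₁∪…∪A_5.
By inclusion–exclusion this is Σ_{j=0}^{5} (−1)^j C(5,j)·(5−j)!.
Computing: 120 − 120 + 60 − 20 + 5 − 1 = 44.

44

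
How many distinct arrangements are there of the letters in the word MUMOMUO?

210

The 7 letters of MUMOMUO have repeats: M appearing 3 times, O appearing twice, and U appearing twice.
So there are 7! / (3!·2!·2!) = 210 distinguishable arrangements.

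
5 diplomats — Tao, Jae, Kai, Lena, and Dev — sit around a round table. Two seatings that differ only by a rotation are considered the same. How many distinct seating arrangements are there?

24

Seat Tao anywhere (absorbing the rotational symmetry), then permute the other 4: (4)! = 24.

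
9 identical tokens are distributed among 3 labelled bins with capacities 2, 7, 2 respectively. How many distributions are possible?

6

Ignoring the caps, the number of non-negative solutions to x_1+…+x_3 = 9 is C(11,2) = 55.
Subtract solutions that violate a single cap (substitute x_i' = x_i − (cap_i+1)): x_1 ≥ 3 gives C(8,2) = 28; x_2 ≥ 8 gives C(3,2) = 3; x_3 ≥ 3 gives C(8,2) = 28. Together 59.
Add back pairs where two caps are both exceeded: 0 + 10 + 0 = 10.
By inclusion–exclusion the count is 55 − 59 + 10 = 6.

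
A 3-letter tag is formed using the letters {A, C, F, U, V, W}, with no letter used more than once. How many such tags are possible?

120

This is a permutation of 3 out of 6: P(6,3) = 6!/3!.
That product is 6 × 5 × 4 = 120.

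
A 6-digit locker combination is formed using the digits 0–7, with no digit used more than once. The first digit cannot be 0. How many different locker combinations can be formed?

The first digit has 8−1 = 7 choices (anything except 0).
The remaining 5 digits are filled from the other 7 symbols without repetition: 7 × 6 × 5 × 4 × 3 = 2520.
Total: 7 × 2520 = 17640.

17640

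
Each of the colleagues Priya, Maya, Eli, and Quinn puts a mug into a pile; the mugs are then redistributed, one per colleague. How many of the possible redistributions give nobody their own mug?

Let Aᵢ be the assignments in which colleague i gets their own mug. We want the size of the complement of A₁∪…∪A_4.
By inclusion–exclusion this is Σ_{j=0}^{4} (−1)^j C(4,j)·(4−j)!.
Computing: 24 − 24 + 12 − 4 + 1 = 9.

9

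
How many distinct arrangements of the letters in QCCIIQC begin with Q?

60

Fix Q in the first position and arrange the remaining 6 letters.
Those 6 letters have C appearing 3 times and I appearing twice, giving (6)!/(3!·2!) = 60.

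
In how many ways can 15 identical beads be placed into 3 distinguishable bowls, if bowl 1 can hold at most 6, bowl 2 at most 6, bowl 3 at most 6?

10

By stars and bars, unrestricted non-negative solutions to x_1+…+x_3 = 15 number C(15+2,2) = 136.
Subtract solutions that violate a single cap (substitute x_i' = x_i − (cap_i+1)): x_1 ≥ 7 gives C(10,2) = 45; x_2 ≥ 7 gives C(10,2) = 45; x_3 ≥ 7 gives C(10,2) = 45. Together 135.
Add back pairs where two caps are both exceeded: 3 + 3 + 3 = 9.
By inclusion–exclusion the count is 136 − 135 + 9 = 10.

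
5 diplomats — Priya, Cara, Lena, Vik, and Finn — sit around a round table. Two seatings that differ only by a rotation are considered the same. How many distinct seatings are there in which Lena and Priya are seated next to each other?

12

Glue Lena and Priya into a block (2 internal orders). Seating 4 units around a circle gives (3)! arrangements.
So 2 × (3)! = 2 × 6 = 12.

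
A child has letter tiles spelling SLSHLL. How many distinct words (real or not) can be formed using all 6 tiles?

SLSHLL has 6 letters with L appearing 3 times and S appearing twice.
The number of distinct arrangements is 6!/(3!·2!) = 720/12 = 60.

60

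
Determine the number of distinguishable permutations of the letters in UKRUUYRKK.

5040

The 9 letters of UKRUUYRKK have repeats: K appearing 3 times, R appearing twice, and U appearing 3 times.
Dividing 9! = 362880 by 3!·3!·2! = 72 for the repeated letters gives 5040.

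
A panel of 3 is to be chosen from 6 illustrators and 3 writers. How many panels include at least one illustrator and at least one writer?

Total 3-person selections from all 9: C(9,3) = 84.
Subtract selections that omit an entire group: no illustrators → C(3,3) = 1; no writers → C(6,3) = 20.
Both groups omitted at once is impossible, so 84 − 21 = 63.

63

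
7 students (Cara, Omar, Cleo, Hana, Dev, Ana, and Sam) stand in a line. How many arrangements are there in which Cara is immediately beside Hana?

Treat {Cara, Hana} as a single unit. There are 6 units to order, and the pair itself can be ordered 2 ways.
That gives 2 × 6! = 2 × 720 = 1440.

1440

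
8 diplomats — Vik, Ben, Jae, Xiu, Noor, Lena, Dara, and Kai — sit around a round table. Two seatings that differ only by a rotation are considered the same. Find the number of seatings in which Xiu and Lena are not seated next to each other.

Without the restriction there are (7)! = 5040 seatings.
Seatings with Xiu beside Lena: treat them as a block with 2 internal orders, giving 2 × (6)! = 1440.
Subtracting, 5040 − 1440 = 3600.

3600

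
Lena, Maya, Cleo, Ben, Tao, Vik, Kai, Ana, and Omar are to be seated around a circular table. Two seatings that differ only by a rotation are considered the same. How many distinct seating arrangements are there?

40320

Fix one person's seat to break rotational symmetry; the remaining 8 people can be arranged in (8)! = 40320 ways.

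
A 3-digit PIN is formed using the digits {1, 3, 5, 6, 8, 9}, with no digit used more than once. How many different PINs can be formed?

With no repetition, fill the 3 digits in order: 6 choices, then 5, down to 4.
6 × 5 × 4 = 120.

120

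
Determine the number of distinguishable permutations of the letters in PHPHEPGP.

Letter multiplicities in PHPHEPGP: E×1, G×1, H×2, P×4.
So there are 8! / (4!·2!) = 840 distinguishable arrangements.

840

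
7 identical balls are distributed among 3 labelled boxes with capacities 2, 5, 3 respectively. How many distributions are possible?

By stars and bars, unrestricted non-negative solutions to x_1+…+x_3 = 7 number C(7+2,2) = 36.
Subtract solutions that violate a single cap (substitute x_i' = x_i − (cap_i+1)): x_1 ≥ 3 gives C(6,2) = 15; x_2 ≥ 6 gives C(3,2) = 3; x_3 ≥ 4 gives C(5,2) = 10. Together 28.
Add back pairs where two caps are both exceeded: 0 + 1 + 0 = 1.
By inclusion–exclusion the count is 36 − 28 + 1 = 9.

9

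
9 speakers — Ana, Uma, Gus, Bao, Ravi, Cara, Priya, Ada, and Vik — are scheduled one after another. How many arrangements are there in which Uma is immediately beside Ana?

80640

Place the 7 others and the Uma-Ana pair as 8 objects in a line; the pair has 2 internal arrangements.
So the count is 2·(8)! = 80640.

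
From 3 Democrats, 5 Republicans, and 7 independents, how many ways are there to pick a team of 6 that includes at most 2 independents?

Split by how many independents are chosen (0 through 2).
Sum: C(7,0)·C(8,6) + C(7,1)·C(8,5) + C(7,2)·C(8,4) = 28 + 392 + 1470 = 1890.

1890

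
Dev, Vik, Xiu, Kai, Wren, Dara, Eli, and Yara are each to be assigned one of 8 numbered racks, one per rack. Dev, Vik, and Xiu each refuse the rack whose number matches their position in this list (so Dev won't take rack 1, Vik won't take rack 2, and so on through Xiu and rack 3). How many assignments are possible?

Let Aᵢ (for i ∈ {1, 2, 3}) be the placements that put person i in their forbidden rack. Any j of these fix j positions, leaving (8−j)! ways to fill the rest, and there are C(3,j) ways to pick which j.
By inclusion–exclusion, the number of valid placements is Σ_{j=0}^{3} (−1)^j C(3,j)·(8−j)!.
Computing: 40320 − 15120 + 2160 − 120 = 27240.

27240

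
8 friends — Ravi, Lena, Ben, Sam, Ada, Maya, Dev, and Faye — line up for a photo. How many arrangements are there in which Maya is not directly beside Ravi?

30240

There are 8! = 40320 arrangements in all. If Maya and Ravi are adjacent, merging them into one block gives 2·(7)! = 10080 arrangements.
Complementary counting: 40320 − 10080 = 30240.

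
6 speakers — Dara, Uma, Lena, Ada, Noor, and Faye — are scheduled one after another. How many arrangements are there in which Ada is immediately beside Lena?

240

Place the 4 others and the Ada-Lena pair as 5 objects in a line; the pair has 2 internal arrangements.
So the count is 2·(5)! = 240.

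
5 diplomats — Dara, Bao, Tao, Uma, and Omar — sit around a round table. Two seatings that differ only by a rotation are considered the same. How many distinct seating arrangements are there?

Around a circle, 5 distinct people have 5!/5 = (4)! = 24 rotationally distinct seatings.

24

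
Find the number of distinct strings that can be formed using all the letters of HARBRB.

HARBRB has 6 letters with B appearing twice and R appearing twice.
Dividing 6! = 720 by 2!·2! = 4 for the repeated letters gives 180.

180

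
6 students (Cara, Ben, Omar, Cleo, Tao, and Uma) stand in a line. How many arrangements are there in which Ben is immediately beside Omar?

240

Treat {Ben, Omar} as a single unit. There are 5 units to order, and the pair itself can be ordered 2 ways.
That gives 2 × 5! = 2 × 120 = 240.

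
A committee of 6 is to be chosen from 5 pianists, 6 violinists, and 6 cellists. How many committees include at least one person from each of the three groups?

10530

With no constraint there are C(17,6) = 12376 possible selections.
Selections missing a whole group: no pianists → C(12,6) = 924; no violinists → C(11,6) = 462; no cellists → C(11,6) = 462.
Add back selections omitting two groups (i.e. drawn from a single group): C(5,6) + C(6,6) + C(6,6) = 2.
By inclusion–exclusion: 12376 − 1848 + 2 = 10530.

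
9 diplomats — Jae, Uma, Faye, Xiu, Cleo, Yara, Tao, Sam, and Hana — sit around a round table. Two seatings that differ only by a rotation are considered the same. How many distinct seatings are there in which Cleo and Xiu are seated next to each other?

10080

Glue Cleo and Xiu into a block (2 internal orders). Seating 8 units around a circle gives (7)! arrangements.
So 2 × (7)! = 2 × 5040 = 10080.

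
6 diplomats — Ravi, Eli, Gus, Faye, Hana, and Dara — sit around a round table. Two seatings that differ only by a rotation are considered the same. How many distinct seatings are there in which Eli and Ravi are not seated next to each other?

All circular seatings of 6 people number (5)! = 120.
Seatings with Eli beside Ravi: treat them as a block with 2 internal orders, giving 2 × (4)! = 48.
Subtracting, 120 − 48 = 72.

72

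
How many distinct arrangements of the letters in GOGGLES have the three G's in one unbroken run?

120

Treat the 3 copies of G as a single block. The multiset to arrange is then {GGG, E, L, O, S}, 5 items in all.
All 5 items are distinct, so there are (5)! = 120 arrangements.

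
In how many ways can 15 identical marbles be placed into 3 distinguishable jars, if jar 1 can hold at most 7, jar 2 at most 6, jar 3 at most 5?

Without the upper bounds there are C(17,2) = 136 ways to split 15 among 3 jars.
Subtract solutions that violate a single cap (substitute x_i' = x_i − (cap_i+1)): x_1 ≥ 8 gives C(9,2) = 36; x_2 ≥ 7 gives C(10,2) = 45; x_3 ≥ 6 gives C(11,2) = 55. Together 136.
Add back pairs where two caps are both exceeded: 1 + 3 + 6 = 10.
By inclusion–exclusion the count is 136 − 136 + 10 = 10.

10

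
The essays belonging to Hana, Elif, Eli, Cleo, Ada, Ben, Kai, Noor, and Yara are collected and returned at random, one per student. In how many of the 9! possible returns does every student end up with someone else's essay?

133496

This is the derangement count D_9: permutations of 9 items with no fixed point.
By inclusion–exclusion this is Σ_{j=0}^{9} (−1)^j C(9,j)·(9−j)!.
Computing: 362880 − 362880 + 181440 − 60480 + 15120 − 3024 + 504 − 72 + 9 − 1 = 133496.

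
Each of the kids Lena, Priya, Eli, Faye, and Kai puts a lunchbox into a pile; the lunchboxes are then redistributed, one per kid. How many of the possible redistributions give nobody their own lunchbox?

Let Aᵢ be the assignments in which kid i gets their own lunchbox. We want the size of the complement of A₁∪…∪A_5.
By inclusion–exclusion this is Σ_{j=0}^{5} (−1)^j C(5,j)·(5−j)!.
Computing: 120 − 120 + 60 − 20 + 5 − 1 = 44.

44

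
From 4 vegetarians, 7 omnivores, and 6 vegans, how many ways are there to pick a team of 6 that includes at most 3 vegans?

Split by how many vegans are chosen (0 through 3).
Sum: C(6,0)·C(11,6) + C(6,1)·C(11,5) + C(6,2)·C(11,4) + C(6,3)·C(11,3) = 462 + 2772 + 4950 + 3300 = 11484.

11484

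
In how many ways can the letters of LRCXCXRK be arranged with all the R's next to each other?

Treat the 2 copies of R as a single block. The multiset to arrange is then {RR, C, C, K, L, X, X}, 7 items in all.
That gives (7)!/(2!·2!) = 1260 arrangements.

1260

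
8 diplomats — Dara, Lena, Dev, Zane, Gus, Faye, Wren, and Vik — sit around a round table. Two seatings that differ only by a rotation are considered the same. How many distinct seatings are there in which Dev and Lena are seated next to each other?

Treat {Dev, Lena} as one unit (2 internal orders) and seat the resulting 7 units around the table: (6)! circular arrangements.
So 2 × (6)! = 2 × 720 = 1440.

1440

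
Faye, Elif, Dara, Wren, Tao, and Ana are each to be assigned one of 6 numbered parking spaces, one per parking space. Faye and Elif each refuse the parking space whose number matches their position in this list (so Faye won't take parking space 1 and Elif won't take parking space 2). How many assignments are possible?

Let Aᵢ (for i ∈ {1, 2}) be the placements that put person i in their forbidden parking space. Any j of these fix j positions, leaving (6−j)! ways to fill the rest, and there are C(2,j) ways to pick which j.
By inclusion–exclusion, the number of valid placements is Σ_{j=0}^{2} (−1)^j C(2,j)·(6−j)!.
Computing: 720 − 240 + 24 = 504.

504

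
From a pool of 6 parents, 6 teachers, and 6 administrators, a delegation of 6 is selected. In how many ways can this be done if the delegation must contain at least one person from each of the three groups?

15795

Total 6-person selections from all 18: C(18,6) = 18564.
Selections missing a whole group: no parents → C(12,6) = 924; no teachers → C(12,6) = 924; no administrators → C(12,6) = 924.
Add back selections omitting two groups (i.e. drawn from a single group): C(6,6) + C(6,6) + C(6,6) = 3.
By inclusion–exclusion: 18564 − 2772 + 3 = 15795.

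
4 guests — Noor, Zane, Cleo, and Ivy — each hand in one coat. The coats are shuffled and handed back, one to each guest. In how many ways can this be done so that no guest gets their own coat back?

9

Count assignments avoiding every fixed point. For any j of the 4 guests fixed to their own coat, the other 4−j can be arranged in (4−j)! ways.
By inclusion–exclusion this is Σ_{j=0}^{4} (−1)^j C(4,j)·(4−j)!.
Computing: 24 − 24 + 12 − 4 + 1 = 9.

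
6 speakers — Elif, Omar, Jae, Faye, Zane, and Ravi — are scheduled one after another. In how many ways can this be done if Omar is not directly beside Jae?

There are 6! = 720 arrangements in all. If Omar and Jae are adjacent, merging them into one block gives 2·(5)! = 240 arrangements.
Complementary counting: 720 − 240 = 480.

480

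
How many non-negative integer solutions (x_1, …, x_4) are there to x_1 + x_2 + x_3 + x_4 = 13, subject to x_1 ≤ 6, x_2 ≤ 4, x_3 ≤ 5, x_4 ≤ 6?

127

Ignoring the caps, the number of non-negative solutions to x_1+…+x_4 = 13 is C(16,3) = 560.
Subtract solutions that violate a single cap (substitute x_i' = x_i − (cap_i+1)): x_1 ≥ 7 gives C(9,3) = 84; x_2 ≥ 5 gives C(11,3) = 165; x_3 ≥ 6 gives C(10,3) = 120; x_4 ≥ 7 gives C(9,3) = 84. Together 453.
Add back pairs where two caps are both exceeded: 4 + 1 + 0 + 10 + 4 + 1 = 20.
By inclusion–exclusion the count is 560 − 453 + 20 = 127.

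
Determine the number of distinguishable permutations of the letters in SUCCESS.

The 7 letters of SUCCESS have repeats: C appearing twice and S appearing 3 times.
Dividing 7! = 5040 by 3!·2! = 12 for the repeated letters gives 420.

420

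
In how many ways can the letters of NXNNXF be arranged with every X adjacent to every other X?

20

Treat the 2 copies of X as a single block. The multiset to arrange is then {XX, F, N, N, N}, 5 items in all.
That gives (5)!/(3!) = 20 arrangements.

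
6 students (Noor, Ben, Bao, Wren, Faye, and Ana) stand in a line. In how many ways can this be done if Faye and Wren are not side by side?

480

There are 6! = 720 arrangements in all. If Faye and Wren are adjacent, merging them into one block gives 2·(5)! = 240 arrangements.
Complementary counting: 720 − 240 = 480.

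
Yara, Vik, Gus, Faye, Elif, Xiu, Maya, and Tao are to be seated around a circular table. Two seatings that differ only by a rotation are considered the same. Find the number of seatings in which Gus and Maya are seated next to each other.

Glue Gus and Maya into a block (2 internal orders). Seating 7 units around a circle gives (6)! arrangements.
So 2 × (6)! = 2 × 720 = 1440.

1440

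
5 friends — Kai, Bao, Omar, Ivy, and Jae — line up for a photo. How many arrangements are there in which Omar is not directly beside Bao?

There are 5! = 120 arrangements in all. If Omar and Bao are adjacent, merging them into one block gives 2·(4)! = 48 arrangements.
Complementary counting: 120 − 48 = 72.

72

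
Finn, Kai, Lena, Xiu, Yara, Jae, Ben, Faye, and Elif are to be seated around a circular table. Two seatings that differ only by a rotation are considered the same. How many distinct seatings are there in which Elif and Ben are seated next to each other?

Glue Elif and Ben into a block (2 internal orders). Seating 8 units around a circle gives (7)! arrangements.
So 2 × (7)! = 2 × 5040 = 10080.

10080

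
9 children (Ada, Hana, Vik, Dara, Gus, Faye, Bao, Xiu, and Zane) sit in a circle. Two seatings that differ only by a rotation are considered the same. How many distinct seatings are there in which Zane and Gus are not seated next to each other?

30240

Without the restriction there are (8)! = 40320 seatings.
Those with Zane next to Gus: fuse the pair into one unit and seat 8 units around a circle — 2·(7)! = 10080.
Subtracting, 40320 − 10080 = 30240.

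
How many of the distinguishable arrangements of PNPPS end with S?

Fix S in the last position and arrange the remaining 4 letters.
Those 4 letters have P appearing 3 times, giving (4)!/(3!) = 4.

4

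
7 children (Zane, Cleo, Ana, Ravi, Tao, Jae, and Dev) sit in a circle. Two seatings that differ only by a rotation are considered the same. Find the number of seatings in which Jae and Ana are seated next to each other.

Glue Jae and Ana into a block (2 internal orders). Seating 6 units around a circle gives (5)! arrangements.
So 2 × (5)! = 2 × 120 = 240.

240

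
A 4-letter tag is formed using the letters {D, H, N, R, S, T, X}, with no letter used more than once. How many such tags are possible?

840

Choose and order 4 of the 7 symbols: the first letter has 7 options, the next 6, then 5, 4.
That product is 7 × 6 × 5 × 4 = 840.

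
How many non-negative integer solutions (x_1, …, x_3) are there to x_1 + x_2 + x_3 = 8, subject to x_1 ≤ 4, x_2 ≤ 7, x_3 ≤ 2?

Without the upper bounds there are C(10,2) = 45 ways to split 8 among 3 variables.
Subtract solutions that violate a single cap (substitute x_i' = x_i − (cap_i+1)): x_1 ≥ 5 gives C(5,2) = 10; x_2 ≥ 8 gives C(2,2) = 1; x_3 ≥ 3 gives C(7,2) = 21. Together 32.
Add back pairs where two caps are both exceeded: 0 + 1 + 0 = 1.
By inclusion–exclusion the count is 45 − 32 + 1 = 14.

14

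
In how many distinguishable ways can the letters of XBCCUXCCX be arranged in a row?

2520

Letter multiplicities in XBCCUXCCX: B×1, C×4, U×1, X×3.
The number of distinct arrangements is 9!/(4!·3!) = 362880/144 = 2520.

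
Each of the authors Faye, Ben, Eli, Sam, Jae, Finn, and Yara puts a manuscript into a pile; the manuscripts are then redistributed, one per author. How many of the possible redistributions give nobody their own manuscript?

1854

Let Aᵢ be the assignments in which author i gets their own manuscript. We want the size of the complement of A₁∪…∪A_7.
By inclusion–exclusion this is Σ_{j=0}^{7} (−1)^j C(7,j)·(7−j)!.
Computing: 5040 − 5040 + 2520 − 840 + 210 − 42 + 7 − 1 = 1854.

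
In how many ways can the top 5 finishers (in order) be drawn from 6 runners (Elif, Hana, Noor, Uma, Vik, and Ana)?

There are 6 choices for 1st place, 5 for 2nd, and so on down to 2 for position 5.
That gives 6 × 5 × 4 × 3 × 2 = 720.

720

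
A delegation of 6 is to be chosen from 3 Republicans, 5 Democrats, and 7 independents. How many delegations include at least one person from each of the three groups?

3850

Unrestricted: C(15,6) = 5005 ways to pick any 6 of the 15.
Selections missing a whole group: no Republicans → C(12,6) = 924; no Democrats → C(10,6) = 210; no independents → C(8,6) = 28.
Add back selections omitting two groups (i.e. drawn from a single group): C(3,6) + C(5,6) + C(7,6) = 7.
By inclusion–exclusion: 5005 − 1162 + 7 = 3850.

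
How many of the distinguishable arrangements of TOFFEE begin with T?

With the first slot taken by T, it remains to arrange the other 5 letters (OFFEE).
Those 5 letters have E appearing twice and F appearing twice, giving (5)!/(2!·2!) = 30.

30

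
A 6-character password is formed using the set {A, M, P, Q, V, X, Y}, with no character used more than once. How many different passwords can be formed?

With no repetition, fill the 6 characters in order: 7 choices, then 6, down to 2.
That product is 7 × 6 × 5 × 4 × 3 × 2 = 5040.

5040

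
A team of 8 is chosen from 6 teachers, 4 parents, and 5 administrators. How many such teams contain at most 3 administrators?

Split by how many administrators are chosen (0 through 3).
Sum: C(5,0)·C(10,8) + C(5,1)·C(10,7) + C(5,2)·C(10,6) + C(5,3)·C(10,5) = 45 + 600 + 2100 + 2520 = 5265.

5265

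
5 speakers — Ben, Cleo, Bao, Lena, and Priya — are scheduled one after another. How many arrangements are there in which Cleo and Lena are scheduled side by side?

Glue Cleo and Lena into one block (2 internal orders), leaving 4 units to arrange in a row.
So the count is 2·(4)! = 48.

48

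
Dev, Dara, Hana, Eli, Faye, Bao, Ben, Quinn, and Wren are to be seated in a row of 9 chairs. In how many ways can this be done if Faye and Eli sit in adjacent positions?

Glue Faye and Eli into one block (2 internal orders), leaving 8 units to arrange in a row.
That gives 2 × 8! = 2 × 40320 = 80640.

80640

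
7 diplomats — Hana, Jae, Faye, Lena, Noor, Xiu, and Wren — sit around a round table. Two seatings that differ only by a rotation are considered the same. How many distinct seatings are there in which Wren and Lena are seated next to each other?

Glue Wren and Lena into a block (2 internal orders). Seating 6 units around a circle gives (5)! arrangements.
So 2 × (5)! = 2 × 120 = 240.

240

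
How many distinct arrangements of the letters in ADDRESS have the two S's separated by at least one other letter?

There are 7!/(2!·2!) = 1260 arrangements of ADDRESS in total.
Arrangements with the S's together: treat SS as one letter, giving (6)!/(2!) = 360.
Hence 1260 − 360 = 900.

900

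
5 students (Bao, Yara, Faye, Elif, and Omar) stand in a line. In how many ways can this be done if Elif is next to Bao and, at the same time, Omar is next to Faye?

24

Treat {Elif,Bao} as one block (2 orders) and {Omar,Faye} as another (2 orders).
That leaves 3 units to arrange: 2 × 2 × 3! = 4 × 6 = 24.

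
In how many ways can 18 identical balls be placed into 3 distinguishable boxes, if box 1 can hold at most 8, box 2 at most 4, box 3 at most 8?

6

Ignoring the caps, the number of non-negative solutions to x_1+…+x_3 = 18 is C(20,2) = 190.
Subtract solutions that violate a single cap (substitute x_i' = x_i − (cap_i+1)): x_1 ≥ 9 gives C(11,2) = 55; x_2 ≥ 5 gives C(15,2) = 105; x_3 ≥ 9 gives C(11,2) = 55. Together 215.
Add back pairs where two caps are both exceeded: 15 + 1 + 15 = 31.
By inclusion–exclusion the count is 190 − 215 + 31 = 6.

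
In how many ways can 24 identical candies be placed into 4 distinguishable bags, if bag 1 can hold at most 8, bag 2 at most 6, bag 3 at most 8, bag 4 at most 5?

20

By stars and bars, unrestricted non-negative solutions to x_1+…+x_4 = 24 number C(24+3,3) = 2925.
Subtract solutions that violate a single cap (substitute x_i' = x_i − (cap_i+1)): x_1 ≥ 9 gives C(18,3) = 816; x_2 ≥ 7 gives C(20,3) = 1140; x_3 ≥ 9 gives C(18,3) = 816; x_4 ≥ 6 gives C(21,3) = 1330. Together 4102.
Add back pairs where two caps are both exceeded: 165 + 84 + 220 + 165 + 364 + 220 = 1218.
Subtract triples: 0 + 10 + 1 + 10 = 21.
By inclusion–exclusion the count is 2925 − 4102 + 1218 − 21 = 20.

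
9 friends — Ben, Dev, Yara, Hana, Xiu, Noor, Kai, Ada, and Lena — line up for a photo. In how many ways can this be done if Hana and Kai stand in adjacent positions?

Glue Hana and Kai into one block (2 internal orders), leaving 8 units to arrange in a row.
That gives 2 × 8! = 2 × 40320 = 80640.

80640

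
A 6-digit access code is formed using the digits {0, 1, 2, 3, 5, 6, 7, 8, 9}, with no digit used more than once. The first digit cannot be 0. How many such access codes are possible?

53760

The first digit has 9−1 = 8 choices (anything except 0).
The remaining 5 digits are filled from the other 8 symbols without repetition: 8 × 7 × 6 × 5 × 4 = 6720.
Total: 8 × 6720 = 53760.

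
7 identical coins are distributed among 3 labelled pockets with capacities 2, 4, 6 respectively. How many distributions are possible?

14

Without the upper bounds there are C(9,2) = 36 ways to split 7 among 3 pockets.
Subtract solutions that violate a single cap (substitute x_i' = x_i − (cap_i+1)): x_1 ≥ 3 gives C(6,2) = 15; x_2 ≥ 5 gives C(4,2) = 6; x_3 ≥ 7 gives C(2,2) = 1. Together 22.
No two caps can be exceeded simultaneously, so the pair terms are all 0.
By inclusion–exclusion the count is 36 − 22 + 0 = 14.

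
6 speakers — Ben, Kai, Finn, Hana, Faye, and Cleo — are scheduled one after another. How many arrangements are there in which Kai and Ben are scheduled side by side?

Glue Kai and Ben into one block (2 internal orders), leaving 5 units to arrange in a row.
That gives 2 × 5! = 2 × 120 = 240.

240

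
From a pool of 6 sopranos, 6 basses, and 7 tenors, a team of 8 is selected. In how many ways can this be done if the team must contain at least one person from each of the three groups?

72513

With no constraint there are C(19,8) = 75582 possible selections.
Selections missing a whole group: no sopranos → C(13,8) = 1287; no basses → C(13,8) = 1287; no tenors → C(12,8) = 495.
Add back selections omitting two groups (i.e. drawn from a single group): C(6,8) + C(6,8) + C(7,8) = 0.
By inclusion–exclusion: 75582 − 3069 + 0 = 72513.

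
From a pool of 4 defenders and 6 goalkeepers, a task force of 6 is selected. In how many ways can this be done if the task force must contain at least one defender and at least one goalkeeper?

With no constraint there are C(10,6) = 210 possible selections.
Subtract selections that omit an entire group: no defenders → C(6,6) = 1; no goalkeepers → C(4,6) = 0.
Both groups omitted at once is impossible, so 210 − 1 = 209.

209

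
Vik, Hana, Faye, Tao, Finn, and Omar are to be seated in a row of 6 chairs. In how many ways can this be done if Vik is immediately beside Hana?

240

Glue Vik and Hana into one block (2 internal orders), leaving 5 units to arrange in a row.
That gives 2 × 5! = 2 × 120 = 240.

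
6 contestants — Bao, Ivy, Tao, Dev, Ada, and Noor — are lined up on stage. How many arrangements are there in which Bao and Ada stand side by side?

Glue Bao and Ada into one block (2 internal orders), leaving 5 units to arrange in a row.
So the count is 2·(5)! = 240.

240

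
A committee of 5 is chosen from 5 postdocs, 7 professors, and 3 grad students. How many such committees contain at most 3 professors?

2702

Split by how many professors are chosen (0 through 3).
Sum: C(7,0)·C(8,5) + C(7,1)·C(8,4) + C(7,2)·C(8,3) + C(7,3)·C(8,2) = 56 + 490 + 1176 + 980 = 2702.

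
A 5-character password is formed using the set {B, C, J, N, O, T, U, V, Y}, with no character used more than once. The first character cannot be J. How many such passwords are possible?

13440

The first character has 9−1 = 8 choices (anything except J).
The remaining 4 characters are filled from the other 8 symbols without repetition: 8 × 7 × 6 × 5 = 1680.
Total: 8 × 1680 = 13440.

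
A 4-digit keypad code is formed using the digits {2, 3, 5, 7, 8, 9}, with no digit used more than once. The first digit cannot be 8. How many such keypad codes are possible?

300

The first digit has 6−1 = 5 choices (anything except 8).
The remaining 3 digits are filled from the other 5 symbols without repetition: 5 × 4 × 3 = 60.
Total: 5 × 60 = 300.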